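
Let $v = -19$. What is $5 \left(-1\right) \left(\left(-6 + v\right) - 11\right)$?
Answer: $180$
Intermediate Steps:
$5 \left(-1\right) \left(\left(-6 + v\right) - 11\right) = 5 \left(-1\right) \left(\left(-6 - 19\right) - 11\right) = - 5 \left(-25 - 11\right) = \left(-5\right) \left(-36\right) = 180$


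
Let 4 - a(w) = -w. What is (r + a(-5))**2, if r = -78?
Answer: 6241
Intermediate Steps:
a(w) = 4 + w (a(w) = 4 - (-1)*w = 4 + w)
(r + a(-5))**2 = (-78 + (4 - 5))**2 = (-78 - 1)**2 = (-79)**2 = 6241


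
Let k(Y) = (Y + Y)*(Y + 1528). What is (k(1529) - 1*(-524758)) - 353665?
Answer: 9519399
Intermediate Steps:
k(Y) = 2*Y*(1528 + Y) (k(Y) = (2*Y)*(1528 + Y) = 2*Y*(1528 + Y))
(k(1529) - 1*(-524758)) - 353665 = (2*1529*(1528 + 1529) - 1*(-524758)) - 353665 = (2*1529*3057 + 524758) - 353665 = (9348306 + 524758) - 353665 = 9873064 - 353665 = 9519399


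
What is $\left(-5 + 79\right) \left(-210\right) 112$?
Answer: $-1740480$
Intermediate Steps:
$\left(-5 + 79\right) \left(-210\right) 112 = 74 \left(-210\right) 112 = \left(-15540\right) 112 = -1740480$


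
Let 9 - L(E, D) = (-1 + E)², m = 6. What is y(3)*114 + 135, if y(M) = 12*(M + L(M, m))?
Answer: 11079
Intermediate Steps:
L(E, D) = 9 - (-1 + E)²
y(M) = 108 - 12*(-1 + M)² + 12*M (y(M) = 12*(M + (9 - (-1 + M)²)) = 12*(9 + M - (-1 + M)²) = 108 - 12*(-1 + M)² + 12*M)
y(3)*114 + 135 = (108 - 12*(-1 + 3)² + 12*3)*114 + 135 = (108 - 12*2² + 36)*114 + 135 = (108 - 12*4 + 36)*114 + 135 = (108 - 48 + 36)*114 + 135 = 96*114 + 135 = 10944 + 135 = 11079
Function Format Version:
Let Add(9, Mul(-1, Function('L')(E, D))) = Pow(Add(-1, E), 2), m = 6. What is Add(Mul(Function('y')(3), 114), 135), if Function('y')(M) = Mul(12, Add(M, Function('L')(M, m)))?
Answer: 11079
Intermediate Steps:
Function('L')(E, D) = Add(9, Mul(-1, Pow(Add(-1, E), 2)))
Function('y')(M) = Add(108, Mul(-12, Pow(Add(-1, M), 2)), Mul(12, M)) (Function('y')(M) = Mul(12, Add(M, Add(9, Mul(-1, Pow(Add(-1, M), 2))))) = Mul(12, Add(9, M, Mul(-1, Pow(Add(-1, M), 2)))) = Add(108, Mul(-12, Pow(Add(-1, M), 2)), Mul(12, M)))
Add(Mul(Function('y')(3), 114), 135) = Add(Mul(Add(108, Mul(-12, Pow(Add(-1, 3), 2)), Mul(12, 3)), 114), 135) = Add(Mul(Add(108, Mul(-12, Pow(2, 2)), 36), 114), 135) = Add(Mul(Add(108, Mul(-12, 4), 36), 114), 135) = Add(Mul(Add(108, -48, 36), 114), 135) = Add(Mul(96, 114), 135) = Add(10944, 135) = 11079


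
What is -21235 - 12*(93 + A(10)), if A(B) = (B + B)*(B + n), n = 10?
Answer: -27151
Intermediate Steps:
A(B) = 2*B*(10 + B) (A(B) = (B + B)*(B + 10) = (2*B)*(10 + B) = 2*B*(10 + B))
-21235 - 12*(93 + A(10)) = -21235 - 12*(93 + 2*10*(10 + 10)) = -21235 - 12*(93 + 2*10*20) = -21235 - 12*(93 + 400) = -21235 - 12*493 = -21235 - 5916 = -27151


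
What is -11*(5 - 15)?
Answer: 110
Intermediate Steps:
-11*(5 - 15) = -11*(-10) = 110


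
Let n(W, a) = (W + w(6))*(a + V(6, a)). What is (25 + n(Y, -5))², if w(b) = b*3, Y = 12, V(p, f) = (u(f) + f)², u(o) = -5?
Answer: 8265625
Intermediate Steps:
V(p, f) = (-5 + f)²
w(b) = 3*b
n(W, a) = (18 + W)*(a + (-5 + a)²) (n(W, a) = (W + 3*6)*(a + (-5 + a)²) = (W + 18)*(a + (-5 + a)²) = (18 + W)*(a + (-5 + a)²))
(25 + n(Y, -5))² = (25 + (18*(-5) + 18*(-5 - 5)² + 12*(-5) + 12*(-5 - 5)²))² = (25 + (-90 + 18*(-10)² - 60 + 12*(-10)²))² = (25 + (-90 + 18*100 - 60 + 12*100))² = (25 + (-90 + 1800 - 60 + 1200))² = (25 + 2850)² = 2875² = 8265625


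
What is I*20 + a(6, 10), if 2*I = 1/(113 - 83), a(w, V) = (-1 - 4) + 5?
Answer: ⅓ ≈ 0.33333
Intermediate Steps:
a(w, V) = 0 (a(w, V) = -5 + 5 = 0)
I = 1/60 (I = 1/(2*(113 - 83)) = (½)/30 = (½)*(1/30) = 1/60 ≈ 0.016667)
I*20 + a(6, 10) = (1/60)*20 + 0 = ⅓ + 0 = ⅓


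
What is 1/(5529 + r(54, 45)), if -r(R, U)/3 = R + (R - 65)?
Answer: 1/5400 ≈ 0.00018519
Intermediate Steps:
r(R, U) = 195 - 6*R (r(R, U) = -3*(R + (R - 65)) = -3*(R + (-65 + R)) = -3*(-65 + 2*R) = 195 - 6*R)
1/(5529 + r(54, 45)) = 1/(5529 + (195 - 6*54)) = 1/(5529 + (195 - 324)) = 1/(5529 - 129) = 1/5400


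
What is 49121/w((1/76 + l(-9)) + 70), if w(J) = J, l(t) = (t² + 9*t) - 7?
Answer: 3733196/4789 ≈ 779.54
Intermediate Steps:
l(t) = -7 + t² + 9*t
49121/w((1/76 + l(-9)) + 70) = 49121/((1/76 + (-7 + (-9)² + 9*(-9))) + 70) = 49121/((1/76 + (-7 + 81 - 81)) + 70) = 49121/((1/76 - 7) + 70) = 49121/(-531/76 + 70) = 49121/(4789/76) = 49121*(76/4789) = 3733196/4789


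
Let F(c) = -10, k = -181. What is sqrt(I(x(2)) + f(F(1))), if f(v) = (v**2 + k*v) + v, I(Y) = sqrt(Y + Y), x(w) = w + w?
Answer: sqrt(1900 + 2*sqrt(2)) ≈ 43.621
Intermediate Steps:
x(w) = 2*w
I(Y) = sqrt(2)*sqrt(Y) (I(Y) = sqrt(2*Y) = sqrt(2)*sqrt(Y))
f(v) = v**2 - 180*v (f(v) = (v**2 - 181*v) + v = v**2 - 180*v)
sqrt(I(x(2)) + f(F(1))) = sqrt(sqrt(2)*sqrt(2*2) - 10*(-180 - 10)) = sqrt(sqrt(2)*sqrt(4) - 10*(-190)) = sqrt(sqrt(2)*2 + 1900) = sqrt(2*sqrt(2) + 1900) = sqrt(1900 + 2*sqrt(2))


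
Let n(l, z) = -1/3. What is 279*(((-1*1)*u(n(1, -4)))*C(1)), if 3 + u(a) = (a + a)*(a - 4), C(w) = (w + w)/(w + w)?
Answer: 31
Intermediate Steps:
n(l, z) = -⅓ (n(l, z) = -1*⅓ = -⅓)
C(w) = 1 (C(w) = (2*w)/((2*w)) = (2*w)*(1/(2*w)) = 1)
u(a) = -3 + 2*a*(-4 + a) (u(a) = -3 + (a + a)*(a - 4) = -3 + (2*a)*(-4 + a) = -3 + 2*a*(-4 + a))
279*(((-1*1)*u(n(1, -4)))*C(1)) = 279*(((-1*1)*(-3 - 8*(-⅓) + 2*(-⅓)²))*1) = 279*(-(-3 + 8/3 + 2*(⅑))*1) = 279*(-(-3 + 8/3 + 2/9)*1) = 279*(-1*(-⅑)*1) = 279*((⅑)*1) = 279*(⅑) = 31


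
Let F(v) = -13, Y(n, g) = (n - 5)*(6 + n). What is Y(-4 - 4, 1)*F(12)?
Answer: -338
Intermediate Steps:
Y(n, g) = (-5 + n)*(6 + n)
Y(-4 - 4, 1)*F(12) = (-30 + (-4 - 4) + (-4 - 4)²)*(-13) = (-30 - 8 + (-8)²)*(-13) = (-30 - 8 + 64)*(-13) = 26*(-13) = -338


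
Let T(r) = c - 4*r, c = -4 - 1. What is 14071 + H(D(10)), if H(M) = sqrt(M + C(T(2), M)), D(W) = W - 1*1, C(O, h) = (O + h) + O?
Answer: 14071 + 2*I*sqrt(2) ≈ 14071.0 + 2.8284*I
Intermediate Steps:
c = -5
T(r) = -5 - 4*r
C(O, h) = h + 2*O
D(W) = -1 + W (D(W) = W - 1 = -1 + W)
H(M) = sqrt(-26 + 2*M) (H(M) = sqrt(M + (M + 2*(-5 - 4*2))) = sqrt(M + (M + 2*(-5 - 8))) = sqrt(M + (M + 2*(-13))) = sqrt(M + (M - 26)) = sqrt(M + (-26 + M)) = sqrt(-26 + 2*M))
14071 + H(D(10)) = 14071 + sqrt(-26 + 2*(-1 + 10)) = 14071 + sqrt(-26 + 2*9) = 14071 + sqrt(-26 + 18) = 14071 + sqrt(-8) = 14071 + 2*I*sqrt(2)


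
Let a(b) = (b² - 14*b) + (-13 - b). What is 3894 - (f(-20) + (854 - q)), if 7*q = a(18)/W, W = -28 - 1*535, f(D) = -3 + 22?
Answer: 11905720/3941 ≈ 3021.0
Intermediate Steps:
f(D) = 19
W = -563 (W = -28 - 535 = -563)
a(b) = -13 + b² - 15*b
q = -41/3941 (q = ((-13 + 18² - 15*18)/(-563))/7 = ((-13 + 324 - 270)*(-1/563))/7 = (41*(-1/563))/7 = (⅐)*(-41/563) = -41/3941 ≈ -0.010403)
3894 - (f(-20) + (854 - q)) = 3894 - (19 + (854 - 1*(-41/3941))) = 3894 - (19 + (854 + 41/3941)) = 3894 - (19 + 3365655/3941) = 3894 - 1*3440534/3941 = 3894 - 3440534/3941 = 11905720/3941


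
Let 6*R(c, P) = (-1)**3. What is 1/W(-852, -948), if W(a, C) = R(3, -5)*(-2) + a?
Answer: -3/2555 ≈ -0.0011742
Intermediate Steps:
R(c, P) = -1/6 (R(c, P) = (1/6)*(-1)**3 = (1/6)*(-1) = -1/6)
W(a, C) = 1/3 + a (W(a, C) = -1/6*(-2) + a = 1/3 + a)
1/W(-852, -948) = 1/(1/3 - 852) = 1/(-2555/3) = -3/2555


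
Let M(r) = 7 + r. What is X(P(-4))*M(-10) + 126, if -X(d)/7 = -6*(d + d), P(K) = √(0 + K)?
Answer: 126 - 504*I ≈ 126.0 - 504.0*I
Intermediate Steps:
P(K) = √K
X(d) = 84*d (X(d) = -(-42)*(d + d) = -(-42)*2*d = -(-84)*d = 84*d)
X(P(-4))*M(-10) + 126 = (84*√(-4))*(7 - 10) + 126 = (84*(2*I))*(-3) + 126 = (168*I)*(-3) + 126 = -504*I + 126 = 126 - 504*I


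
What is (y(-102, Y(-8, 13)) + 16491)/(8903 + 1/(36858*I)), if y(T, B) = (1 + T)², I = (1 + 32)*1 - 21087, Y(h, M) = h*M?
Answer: 20713214397744/6908802179795 ≈ 2.9981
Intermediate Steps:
Y(h, M) = M*h
I = -21054 (I = 33*1 - 21087 = 33 - 21087 = -21054)
(y(-102, Y(-8, 13)) + 16491)/(8903 + 1/(36858*I)) = ((1 - 102)² + 16491)/(8903 + 1/(36858*(-21054))) = ((-101)² + 16491)/(8903 + (1/36858)*(-1/21054)) = (10201 + 16491)/(8903 - 1/776008332) = 26692/(6908802179795/776008332) = 26692*(776008332/6908802179795) = 20713214397744/6908802179795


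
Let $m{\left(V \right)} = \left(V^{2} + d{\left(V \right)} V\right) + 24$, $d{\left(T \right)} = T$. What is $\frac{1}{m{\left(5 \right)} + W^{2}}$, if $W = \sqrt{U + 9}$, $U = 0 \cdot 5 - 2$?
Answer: $\frac{1}{81} \approx 0.012346$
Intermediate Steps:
$U = -2$ ($U = 0 - 2 = -2$)
$W = \sqrt{7}$ ($W = \sqrt{-2 + 9} = \sqrt{7} \approx 2.6458$)
$m{\left(V \right)} = 24 + 2 V^{2}$ ($m{\left(V \right)} = \left(V^{2} + V V\right) + 24 = \left(V^{2} + V^{2}\right) + 24 = 2 V^{2} + 24 = 24 + 2 V^{2}$)
$\frac{1}{m{\left(5 \right)} + W^{2}} = \frac{1}{\left(24 + 2 \cdot 5^{2}\right) + \left(\sqrt{7}\right)^{2}} = \frac{1}{\left(24 + 2 \cdot 25\right) + 7} = \frac{1}{\left(24 + 50\right) + 7} = \frac{1}{74 + 7} = \frac{1}{81}$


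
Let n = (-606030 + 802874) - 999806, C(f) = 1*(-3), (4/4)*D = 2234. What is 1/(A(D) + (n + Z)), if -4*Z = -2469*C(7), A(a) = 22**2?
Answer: -4/3217319 ≈ -1.2433e-6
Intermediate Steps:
D = 2234
A(a) = 484
C(f) = -3
n = -802962 (n = 196844 - 999806 = -802962)
Z = -7407/4 (Z = -(-2469)*(-3)/4 = -1/4*7407 = -7407/4 ≈ -1851.8)
1/(A(D) + (n + Z)) = 1/(484 + (-802962 - 7407/4)) = 1/(484 - 3219255/4) = 1/(-3217319/4) = -4/3217319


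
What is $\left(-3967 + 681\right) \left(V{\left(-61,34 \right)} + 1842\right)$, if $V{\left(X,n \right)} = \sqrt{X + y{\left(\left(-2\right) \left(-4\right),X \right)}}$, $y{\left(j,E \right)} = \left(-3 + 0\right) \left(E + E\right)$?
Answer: $-6052812 - 3286 \sqrt{305} \approx -6.1102 \cdot 10^{6}$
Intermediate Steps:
$y{\left(j,E \right)} = - 6 E$ ($y{\left(j,E \right)} = - 3 \cdot 2 E = - 6 E$)
$V{\left(X,n \right)} = \sqrt{5} \sqrt{- X}$ ($V{\left(X,n \right)} = \sqrt{X - 6 X} = \sqrt{- 5 X} = \sqrt{5} \sqrt{- X}$)
$\left(-3967 + 681\right) \left(V{\left(-61,34 \right)} + 1842\right) = \left(-3967 + 681\right) \left(\sqrt{5} \sqrt{\left(-1\right) \left(-61\right)} + 1842\right) = - 3286 \left(\sqrt{5} \sqrt{61} + 1842\right) = - 3286 \left(\sqrt{305} + 1842\right) = - 3286 \left(1842 + \sqrt{305}\right) = -6052812 - 3286 \sqrt{305}$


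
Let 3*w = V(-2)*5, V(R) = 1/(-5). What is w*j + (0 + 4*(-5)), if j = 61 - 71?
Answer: -50/3 ≈ -16.667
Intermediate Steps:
V(R) = -⅕
j = -10
w = -⅓ (w = (-⅕*5)/3 = (⅓)*(-1) = -⅓ ≈ -0.33333)
w*j + (0 + 4*(-5)) = -⅓*(-10) + (0 + 4*(-5)) = 10/3 + (0 - 20) = 10/3 - 20 = -50/3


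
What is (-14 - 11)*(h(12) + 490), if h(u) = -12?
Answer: -11950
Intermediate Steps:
(-14 - 11)*(h(12) + 490) = (-14 - 11)*(-12 + 490) = -25*478 = -11950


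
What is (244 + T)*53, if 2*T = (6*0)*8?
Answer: 12932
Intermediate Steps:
T = 0 (T = ((6*0)*8)/2 = (0*8)/2 = (½)*0 = 0)
(244 + T)*53 = (244 + 0)*53 = 244*53 = 12932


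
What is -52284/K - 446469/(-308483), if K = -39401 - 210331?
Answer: 1519360970/917119959 ≈ 1.6567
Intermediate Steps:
K = -249732
-52284/K - 446469/(-308483) = -52284/(-249732) - 446469/(-308483) = -52284*(-1/249732) - 446469*(-1/308483) = 4357/20811 + 446469/308483 = 1519360970/917119959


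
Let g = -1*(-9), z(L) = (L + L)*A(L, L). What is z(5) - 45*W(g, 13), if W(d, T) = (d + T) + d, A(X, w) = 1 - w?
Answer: -1435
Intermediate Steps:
z(L) = 2*L*(1 - L) (z(L) = (L + L)*(1 - L) = (2*L)*(1 - L) = 2*L*(1 - L))
g = 9
W(d, T) = T + 2*d (W(d, T) = (T + d) + d = T + 2*d)
z(5) - 45*W(g, 13) = 2*5*(1 - 1*5) - 45*(13 + 2*9) = 2*5*(1 - 5) - 45*(13 + 18) = 2*5*(-4) - 45*31 = -40 - 1395 = -1435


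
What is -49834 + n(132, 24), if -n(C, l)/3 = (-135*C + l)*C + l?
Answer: 6997310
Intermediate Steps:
n(C, l) = -3*l - 3*C*(l - 135*C) (n(C, l) = -3*((-135*C + l)*C + l) = -3*((l - 135*C)*C + l) = -3*(C*(l - 135*C) + l) = -3*(l + C*(l - 135*C)) = -3*l - 3*C*(l - 135*C))
-49834 + n(132, 24) = -49834 + (-3*24 + 405*132² - 3*132*24) = -49834 + (-72 + 405*17424 - 9504) = -49834 + (-72 + 7056720 - 9504) = -49834 + 7047144 = 6997310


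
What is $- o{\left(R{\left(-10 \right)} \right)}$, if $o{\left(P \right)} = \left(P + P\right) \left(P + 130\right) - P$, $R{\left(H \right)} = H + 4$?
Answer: $1482$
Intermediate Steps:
$R{\left(H \right)} = 4 + H$
$o{\left(P \right)} = - P + 2 P \left(130 + P\right)$ ($o{\left(P \right)} = 2 P \left(130 + P\right) - P = - P + 2 P \left(130 + P\right)$)
$- o{\left(R{\left(-10 \right)} \right)} = - \left(4 - 10\right) \left(259 + 2 \left(4 - 10\right)\right) = - \left(-6\right) \left(259 + 2 \left(-6\right)\right) = - \left(-6\right) \left(259 - 12\right) = - \left(-6\right) 247 = \left(-1\right) \left(-1482\right) = 1482$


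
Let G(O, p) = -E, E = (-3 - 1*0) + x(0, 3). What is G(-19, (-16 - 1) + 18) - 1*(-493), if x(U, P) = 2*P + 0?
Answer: 490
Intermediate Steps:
x(U, P) = 2*P
E = 3 (E = (-3 - 1*0) + 2*3 = (-3 + 0) + 6 = -3 + 6 = 3)
G(O, p) = -3 (G(O, p) = -1*3 = -3)
G(-19, (-16 - 1) + 18) - 1*(-493) = -3 - 1*(-493) = -3 + 493 = 490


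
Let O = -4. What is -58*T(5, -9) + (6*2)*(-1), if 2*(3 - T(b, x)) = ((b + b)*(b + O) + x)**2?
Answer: -157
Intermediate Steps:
T(b, x) = 3 - (x + 2*b*(-4 + b))**2/2 (T(b, x) = 3 - ((b + b)*(b - 4) + x)**2/2 = 3 - ((2*b)*(-4 + b) + x)**2/2 = 3 - (2*b*(-4 + b) + x)**2/2 = 3 - (x + 2*b*(-4 + b))**2/2)
-58*T(5, -9) + (6*2)*(-1) = -58*(3 - (-9 - 8*5 + 2*5**2)**2/2) + (6*2)*(-1) = -58*(3 - (-9 - 40 + 2*25)**2/2) + 12*(-1) = -58*(3 - (-9 - 40 + 50)**2/2) - 12 = -58*(3 - 1/2*1**2) - 12 = -58*(3 - 1/2*1) - 12 = -58*(3 - 1/2) - 12 = -58*5/2 - 12 = -145 - 12 = -157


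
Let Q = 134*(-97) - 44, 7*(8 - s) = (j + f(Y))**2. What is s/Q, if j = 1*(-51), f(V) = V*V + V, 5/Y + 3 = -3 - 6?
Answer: 53288425/1893072384 ≈ 0.028149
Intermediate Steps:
Y = -5/12 (Y = 5/(-3 + (-3 - 6)) = 5/(-3 - 9) = 5/(-12) = 5*(-1/12) = -5/12 ≈ -0.41667)
f(V) = V + V**2 (f(V) = V**2 + V = V + V**2)
j = -51
s = -53288425/145152 (s = 8 - (-51 - 5*(1 - 5/12)/12)**2/7 = 8 - (-51 - 5/12*7/12)**2/7 = 8 - (-51 - 35/144)**2/7 = 8 - (-7379/144)**2/7 = 8 - 1/7*54449641/20736 = 8 - 54449641/145152 = -53288425/145152 ≈ -367.12)
Q = -13042 (Q = -12998 - 44 = -13042)
s/Q = -53288425/145152/(-13042) = -53288425/145152*(-1/13042) = 53288425/1893072384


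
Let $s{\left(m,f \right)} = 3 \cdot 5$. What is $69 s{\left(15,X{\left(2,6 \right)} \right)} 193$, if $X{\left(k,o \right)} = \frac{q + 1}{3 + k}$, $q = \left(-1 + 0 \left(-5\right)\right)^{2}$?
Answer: $199755$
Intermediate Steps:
$q = 1$ ($q = \left(-1 + 0\right)^{2} = \left(-1\right)^{2} = 1$)
$X{\left(k,o \right)} = \frac{2}{3 + k}$ ($X{\left(k,o \right)} = \frac{1 + 1}{3 + k} = \frac{2}{3 + k}$)
$s{\left(m,f \right)} = 15$
$69 s{\left(15,X{\left(2,6 \right)} \right)} 193 = 69 \cdot 15 \cdot 193 = 1035 \cdot 193 = 199755$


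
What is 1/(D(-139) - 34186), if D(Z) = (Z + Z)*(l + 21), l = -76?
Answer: -1/18896 ≈ -5.2921e-5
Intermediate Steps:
D(Z) = -110*Z (D(Z) = (Z + Z)*(-76 + 21) = (2*Z)*(-55) = -110*Z)
1/(D(-139) - 34186) = 1/(-110*(-139) - 34186) = 1/(15290 - 34186) = 1/(-18896) = -1/18896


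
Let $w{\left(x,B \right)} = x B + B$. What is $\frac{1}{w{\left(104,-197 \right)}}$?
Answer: $- \frac{1}{20685} \approx -4.8344 \cdot 10^{-5}$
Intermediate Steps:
$w{\left(x,B \right)} = B + B x$ ($w{\left(x,B \right)} = B x + B = B + B x$)
$\frac{1}{w{\left(104,-197 \right)}} = \frac{1}{\left(-197\right) \left(1 + 104\right)} = \frac{1}{\left(-197\right) 105} = \frac{1}{-20685} = - \frac{1}{20685}$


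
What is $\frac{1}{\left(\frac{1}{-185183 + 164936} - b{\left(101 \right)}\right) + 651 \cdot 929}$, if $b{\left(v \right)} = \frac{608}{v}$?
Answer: $\frac{2044947}{1236728691436} \approx 1.6535 \cdot 10^{-6}$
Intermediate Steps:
$\frac{1}{\left(\frac{1}{-185183 + 164936} - b{\left(101 \right)}\right) + 651 \cdot 929} = \frac{1}{\left(\frac{1}{-185183 + 164936} - \frac{608}{101}\right) + 651 \cdot 929} = \frac{1}{\left(\frac{1}{-20247} - 608 \cdot \frac{1}{101}\right) + 604779} = \frac{1}{\left(- \frac{1}{20247} - \frac{608}{101}\right) + 604779} = \frac{1}{- \frac{12310277}{2044947} + 604779} = \frac{1}{\frac{1236728691436}{2044947}} = \frac{2044947}{1236728691436}$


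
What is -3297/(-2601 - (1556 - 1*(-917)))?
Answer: 3297/5074 ≈ 0.64978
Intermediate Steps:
-3297/(-2601 - (1556 - 1*(-917))) = -3297/(-2601 - (1556 + 917)) = -3297/(-2601 - 1*2473) = -3297/(-2601 - 2473) = -3297/(-5074) = -3297*(-1/5074) = 3297/5074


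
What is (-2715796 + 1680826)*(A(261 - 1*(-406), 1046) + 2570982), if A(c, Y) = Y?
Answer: -2661971819160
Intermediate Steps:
(-2715796 + 1680826)*(A(261 - 1*(-406), 1046) + 2570982) = (-2715796 + 1680826)*(1046 + 2570982) = -1034970*2572028 = -2661971819160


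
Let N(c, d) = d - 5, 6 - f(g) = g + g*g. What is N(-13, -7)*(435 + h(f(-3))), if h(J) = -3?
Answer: -5184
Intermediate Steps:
f(g) = 6 - g - g² (f(g) = 6 - (g + g*g) = 6 - (g + g²) = 6 + (-g - g²) = 6 - g - g²)
N(c, d) = -5 + d
N(-13, -7)*(435 + h(f(-3))) = (-5 - 7)*(435 - 3) = -12*432 = -5184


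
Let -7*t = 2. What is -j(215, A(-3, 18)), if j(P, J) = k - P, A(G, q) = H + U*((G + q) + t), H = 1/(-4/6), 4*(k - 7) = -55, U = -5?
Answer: 887/4 ≈ 221.75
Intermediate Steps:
t = -2/7 (t = -⅐*2 = -2/7 ≈ -0.28571)
k = -27/4 (k = 7 + (¼)*(-55) = 7 - 55/4 = -27/4 ≈ -6.7500)
H = -3/2 (H = 1/(-4*⅙) = 1/(-⅔) = -3/2 ≈ -1.5000)
A(G, q) = -1/14 - 5*G - 5*q (A(G, q) = -3/2 - 5*((G + q) - 2/7) = -3/2 - 5*(-2/7 + G + q) = -3/2 + (10/7 - 5*G - 5*q) = -1/14 - 5*G - 5*q)
j(P, J) = -27/4 - P
-j(215, A(-3, 18)) = -(-27/4 - 1*215) = -(-27/4 - 215) = -1*(-887/4) = 887/4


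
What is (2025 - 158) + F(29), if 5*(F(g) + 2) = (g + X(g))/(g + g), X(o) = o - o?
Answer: 18651/10 ≈ 1865.1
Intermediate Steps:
X(o) = 0
F(g) = -19/10 (F(g) = -2 + ((g + 0)/(g + g))/5 = -2 + (g/((2*g)))/5 = -2 + (g*(1/(2*g)))/5 = -2 + (1/5)*(1/2) = -2 + 1/10 = -19/10)
(2025 - 158) + F(29) = (2025 - 158) - 19/10 = 1867 - 19/10 = 18651/10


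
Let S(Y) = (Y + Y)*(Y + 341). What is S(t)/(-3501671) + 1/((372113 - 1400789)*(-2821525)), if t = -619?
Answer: -998913656854445929/10163372647120053900 ≈ -0.098286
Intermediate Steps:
S(Y) = 2*Y*(341 + Y) (S(Y) = (2*Y)*(341 + Y) = 2*Y*(341 + Y))
S(t)/(-3501671) + 1/((372113 - 1400789)*(-2821525)) = (2*(-619)*(341 - 619))/(-3501671) + 1/((372113 - 1400789)*(-2821525)) = (2*(-619)*(-278))*(-1/3501671) - 1/2821525/(-1028676) = 344164*(-1/3501671) - 1/1028676*(-1/2821525) = -344164/3501671 + 1/2902435050900 = -998913656854445929/10163372647120053900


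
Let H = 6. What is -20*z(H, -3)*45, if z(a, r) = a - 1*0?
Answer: -5400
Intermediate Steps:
z(a, r) = a (z(a, r) = a + 0 = a)
-20*z(H, -3)*45 = -20*6*45 = -120*45 = -5400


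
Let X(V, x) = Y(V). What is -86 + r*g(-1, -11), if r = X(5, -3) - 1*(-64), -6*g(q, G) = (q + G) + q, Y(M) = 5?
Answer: 127/2 ≈ 63.500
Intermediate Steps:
X(V, x) = 5
g(q, G) = -q/3 - G/6 (g(q, G) = -((q + G) + q)/6 = -((G + q) + q)/6 = -(G + 2*q)/6 = -q/3 - G/6)
r = 69 (r = 5 - 1*(-64) = 5 + 64 = 69)
-86 + r*g(-1, -11) = -86 + 69*(-⅓*(-1) - ⅙*(-11)) = -86 + 69*(⅓ + 11/6) = -86 + 69*(13/6) = -86 + 299/2 = 127/2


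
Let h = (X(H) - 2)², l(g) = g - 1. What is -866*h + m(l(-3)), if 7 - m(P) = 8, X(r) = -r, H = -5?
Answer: -7795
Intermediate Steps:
l(g) = -1 + g
m(P) = -1 (m(P) = 7 - 1*8 = 7 - 8 = -1)
h = 9 (h = (-1*(-5) - 2)² = (5 - 2)² = 3² = 9)
-866*h + m(l(-3)) = -866*9 - 1 = -7794 - 1 = -7795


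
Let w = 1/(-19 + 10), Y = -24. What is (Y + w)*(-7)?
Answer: 1519/9 ≈ 168.78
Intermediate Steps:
w = -⅑ (w = 1/(-9) = -⅑ ≈ -0.11111)
(Y + w)*(-7) = (-24 - ⅑)*(-7) = -217/9*(-7) = 1519/9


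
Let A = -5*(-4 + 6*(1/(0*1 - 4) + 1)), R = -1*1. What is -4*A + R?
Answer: 9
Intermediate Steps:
R = -1
A = -5/2 (A = -5*(-4 + 6*(1/(0 - 4) + 1)) = -5*(-4 + 6*(1/(-4) + 1)) = -5*(-4 + 6*(-1/4 + 1)) = -5*(-4 + 6*(3/4)) = -5*(-4 + 9/2) = -5*1/2 = -5/2 ≈ -2.5000)
-4*A + R = -4*(-5/2) - 1 = 10 - 1 = 9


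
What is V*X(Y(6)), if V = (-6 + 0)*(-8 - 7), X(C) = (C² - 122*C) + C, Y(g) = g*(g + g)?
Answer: -317520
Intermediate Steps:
Y(g) = 2*g² (Y(g) = g*(2*g) = 2*g²)
X(C) = C² - 121*C
V = 90 (V = -6*(-15) = 90)
V*X(Y(6)) = 90*((2*6²)*(-121 + 2*6²)) = 90*((2*36)*(-121 + 2*36)) = 90*(72*(-121 + 72)) = 90*(72*(-49)) = 90*(-3528) = -317520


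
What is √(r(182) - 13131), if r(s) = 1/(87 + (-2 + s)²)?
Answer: 2*I*√70706761437/4641 ≈ 114.59*I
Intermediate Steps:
√(r(182) - 13131) = √(1/(87 + (-2 + 182)²) - 13131) = √(1/(87 + 180²) - 13131) = √(1/(87 + 32400) - 13131) = √(1/32487 - 13131) = √(-426586796/32487) = 2*I*√70706761437/4641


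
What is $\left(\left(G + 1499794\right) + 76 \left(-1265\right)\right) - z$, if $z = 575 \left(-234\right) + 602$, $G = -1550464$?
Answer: $-12862$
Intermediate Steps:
$z = -133948$ ($z = -134550 + 602 = -133948$)
$\left(\left(G + 1499794\right) + 76 \left(-1265\right)\right) - z = \left(\left(-1550464 + 1499794\right) + 76 \left(-1265\right)\right) - -133948 = \left(-50670 - 96140\right) + 133948 = -146810 + 133948 = -12862$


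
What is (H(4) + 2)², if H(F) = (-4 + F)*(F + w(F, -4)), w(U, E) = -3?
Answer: 4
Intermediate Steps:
H(F) = (-4 + F)*(-3 + F) (H(F) = (-4 + F)*(F - 3) = (-4 + F)*(-3 + F))
(H(4) + 2)² = ((12 + 4² - 7*4) + 2)² = ((12 + 16 - 28) + 2)² = (0 + 2)² = 2² = 4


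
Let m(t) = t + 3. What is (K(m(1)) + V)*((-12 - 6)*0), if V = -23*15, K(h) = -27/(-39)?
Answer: 0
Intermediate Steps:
m(t) = 3 + t
K(h) = 9/13 (K(h) = -27*(-1/39) = 9/13)
V = -345
(K(m(1)) + V)*((-12 - 6)*0) = (9/13 - 345)*((-12 - 6)*0) = -(-80568)*0/13 = -4476/13*0 = 0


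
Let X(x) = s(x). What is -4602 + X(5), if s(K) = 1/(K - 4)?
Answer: -4601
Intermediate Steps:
s(K) = 1/(-4 + K)
X(x) = 1/(-4 + x)
-4602 + X(5) = -4602 + 1/(-4 + 5) = -4602 + 1/1 = -4602 + 1 = -4601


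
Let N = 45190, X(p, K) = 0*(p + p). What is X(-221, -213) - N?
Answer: -45190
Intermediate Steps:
X(p, K) = 0 (X(p, K) = 0*(2*p) = 0)
X(-221, -213) - N = 0 - 1*45190 = 0 - 45190 = -45190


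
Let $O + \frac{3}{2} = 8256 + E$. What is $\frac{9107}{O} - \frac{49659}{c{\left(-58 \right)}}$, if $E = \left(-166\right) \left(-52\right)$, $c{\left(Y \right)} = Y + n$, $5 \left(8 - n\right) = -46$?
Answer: $\frac{2796460897}{2296564} \approx 1217.7$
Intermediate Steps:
$n = \frac{86}{5}$ ($n = 8 - - \frac{46}{5} = 8 + \frac{46}{5} = \frac{86}{5} \approx 17.2$)
$c{\left(Y \right)} = \frac{86}{5} + Y$ ($c{\left(Y \right)} = Y + \frac{86}{5} = \frac{86}{5} + Y$)
$E = 8632$
$O = \frac{33773}{2}$ ($O = - \frac{3}{2} + \left(8256 + 8632\right) = - \frac{3}{2} + 16888 = \frac{33773}{2} \approx 16887.0$)
$\frac{9107}{O} - \frac{49659}{c{\left(-58 \right)}} = \frac{9107}{\frac{33773}{2}} - \frac{49659}{\frac{86}{5} - 58} = 9107 \cdot \frac{2}{33773} - \frac{49659}{- \frac{204}{5}} = \frac{18214}{33773} - - \frac{82765}{68} = \frac{18214}{33773} + \frac{82765}{68} = \frac{2796460897}{2296564}$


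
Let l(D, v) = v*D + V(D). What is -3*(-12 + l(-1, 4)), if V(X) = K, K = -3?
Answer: 57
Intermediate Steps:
V(X) = -3
l(D, v) = -3 + D*v (l(D, v) = v*D - 3 = D*v - 3 = -3 + D*v)
-3*(-12 + l(-1, 4)) = -3*(-12 + (-3 - 1*4)) = -3*(-12 + (-3 - 4)) = -3*(-12 - 7) = -3*(-19) = 57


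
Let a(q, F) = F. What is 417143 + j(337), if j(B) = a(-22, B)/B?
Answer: 417144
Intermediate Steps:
j(B) = 1 (j(B) = B/B = 1)
417143 + j(337) = 417143 + 1 = 417144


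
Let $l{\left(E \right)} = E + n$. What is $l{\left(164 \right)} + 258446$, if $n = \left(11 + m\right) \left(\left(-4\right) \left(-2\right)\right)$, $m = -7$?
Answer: $258642$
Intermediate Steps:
$n = 32$ ($n = \left(11 - 7\right) \left(\left(-4\right) \left(-2\right)\right) = 4 \cdot 8 = 32$)
$l{\left(E \right)} = 32 + E$ ($l{\left(E \right)} = E + 32 = 32 + E$)
$l{\left(164 \right)} + 258446 = \left(32 + 164\right) + 258446 = 196 + 258446 = 258642$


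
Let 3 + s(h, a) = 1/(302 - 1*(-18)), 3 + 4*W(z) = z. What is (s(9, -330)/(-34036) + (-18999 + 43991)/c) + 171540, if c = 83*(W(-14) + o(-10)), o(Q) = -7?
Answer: 1395425751599701/8135965440 ≈ 1.7151e+5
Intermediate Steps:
W(z) = -¾ + z/4
s(h, a) = -959/320 (s(h, a) = -3 + 1/(302 - 1*(-18)) = -3 + 1/(302 + 18) = -3 + 1/320 = -959/320)
c = -3735/4 (c = 83*((-¾ + (¼)*(-14)) - 7) = 83*((-¾ - 7/2) - 7) = 83*(-17/4 - 7) = 83*(-45/4) = -3735/4 ≈ -933.75)
(s(9, -330)/(-34036) + (-18999 + 43991)/c) + 171540 = (-959/320/(-34036) + (-18999 + 43991)/(-3735/4)) + 171540 = (-959/320*(-1/34036) + 24992*(-4/3735)) + 171540 = (959/10891520 - 99968/3735) + 171540 = -217759977899/8135965440 + 171540 = 1395425751599701/8135965440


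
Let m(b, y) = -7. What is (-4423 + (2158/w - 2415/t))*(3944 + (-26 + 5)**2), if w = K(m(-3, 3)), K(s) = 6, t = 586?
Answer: -31355315225/1758 ≈ -1.7836e+7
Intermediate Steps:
w = 6
(-4423 + (2158/w - 2415/t))*(3944 + (-26 + 5)**2) = (-4423 + (2158/6 - 2415/586))*(3944 + (-26 + 5)**2) = (-4423 + (2158*(1/6) - 2415*1/586))*(3944 + (-21)**2) = (-4423 + (1079/3 - 2415/586))*(3944 + 441) = (-4423 + 625049/1758)*4385 = -7150585/1758*4385 = -31355315225/1758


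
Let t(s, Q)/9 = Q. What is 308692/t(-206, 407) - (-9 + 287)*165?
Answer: -167713118/3663 ≈ -45786.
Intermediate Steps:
t(s, Q) = 9*Q
308692/t(-206, 407) - (-9 + 287)*165 = 308692/((9*407)) - (-9 + 287)*165 = 308692/3663 - 278*165 = 308692*(1/3663) - 1*45870 = 308692/3663 - 45870 = -167713118/3663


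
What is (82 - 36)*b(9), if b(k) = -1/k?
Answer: -46/9 ≈ -5.1111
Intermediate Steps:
(82 - 36)*b(9) = (82 - 36)*(-1/9) = 46*(-1*1/9) = 46*(-1/9) = -46/9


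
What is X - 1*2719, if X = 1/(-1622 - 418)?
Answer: -5546761/2040 ≈ -2719.0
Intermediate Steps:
X = -1/2040 (X = 1/(-2040) = -1/2040 ≈ -0.00049020)
X - 1*2719 = -1/2040 - 1*2719 = -1/2040 - 2719 = -5546761/2040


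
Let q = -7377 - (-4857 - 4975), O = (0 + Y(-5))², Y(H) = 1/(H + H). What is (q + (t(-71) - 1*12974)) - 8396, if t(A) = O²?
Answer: -189149999/10000 ≈ -18915.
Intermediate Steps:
Y(H) = 1/(2*H)
O = 1/100 (O = (0 + (½)/(-5))² = (0 + (½)*(-⅕))² = (0 - ⅒)² = (-⅒)² = 1/100 ≈ 0.010000)
q = 2455 (q = -7377 - 1*(-9832) = -7377 + 9832 = 2455)
t(A) = 1/10000 (t(A) = (1/100)² = 1/10000)
(q + (t(-71) - 1*12974)) - 8396 = (2455 + (1/10000 - 1*12974)) - 8396 = (2455 + (1/10000 - 12974)) - 8396 = (2455 - 129739999/10000) - 8396 = -105189999/10000 - 8396 = -189149999/10000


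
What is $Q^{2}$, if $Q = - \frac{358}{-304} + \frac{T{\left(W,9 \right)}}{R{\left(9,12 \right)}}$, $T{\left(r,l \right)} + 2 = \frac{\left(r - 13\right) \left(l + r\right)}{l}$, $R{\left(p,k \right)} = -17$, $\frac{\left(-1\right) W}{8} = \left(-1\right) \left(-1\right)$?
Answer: $\frac{123321025}{60093504} \approx 2.0522$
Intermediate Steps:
$W = -8$ ($W = - 8 \left(\left(-1\right) \left(-1\right)\right) = \left(-8\right) 1 = -8$)
$T{\left(r,l \right)} = -2 + \frac{\left(-13 + r\right) \left(l + r\right)}{l}$ ($T{\left(r,l \right)} = -2 + \frac{\left(r - 13\right) \left(l + r\right)}{l} = -2 + \frac{\left(-13 + r\right) \left(l + r\right)}{l}$)
$Q = \frac{11105}{7752}$ ($Q = - \frac{358}{-304} + \frac{\frac{1}{9} \left(\left(-8\right)^{2} - -104 + 9 \left(-15 - 8\right)\right)}{-17} = \left(-358\right) \left(- \frac{1}{304}\right) + \frac{64 + 104 + 9 \left(-23\right)}{9} \left(- \frac{1}{17}\right) = \frac{179}{152} + \frac{64 + 104 - 207}{9} \left(- \frac{1}{17}\right) = \frac{179}{152} + \frac{1}{9} \left(-39\right) \left(- \frac{1}{17}\right) = \frac{179}{152} - - \frac{13}{51} = \frac{179}{152} + \frac{13}{51} = \frac{11105}{7752} \approx 1.4325$)
$Q^{2} = \left(\frac{11105}{7752}\right)^{2} = \frac{123321025}{60093504}$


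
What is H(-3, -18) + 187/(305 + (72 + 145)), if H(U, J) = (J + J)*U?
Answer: 56563/522 ≈ 108.36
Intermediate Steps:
H(U, J) = 2*J*U (H(U, J) = (2*J)*U = 2*J*U)
H(-3, -18) + 187/(305 + (72 + 145)) = 2*(-18)*(-3) + 187/(305 + (72 + 145)) = 108 + 187/(305 + 217) = 108 + 187/522 = 56563/522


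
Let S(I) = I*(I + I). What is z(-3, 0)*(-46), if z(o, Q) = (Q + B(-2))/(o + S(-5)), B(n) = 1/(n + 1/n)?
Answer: 92/235 ≈ 0.39149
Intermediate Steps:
S(I) = 2*I² (S(I) = I*(2*I) = 2*I²)
z(o, Q) = (-⅖ + Q)/(50 + o) (z(o, Q) = (Q - 2/(1 + (-2)²))/(o + 2*(-5)²) = (Q - 2/(1 + 4))/(o + 2*25) = (Q - 2/5)/(o + 50) = (Q - 2*⅕)/(50 + o) = (Q - ⅖)/(50 + o) = (-⅖ + Q)/(50 + o))
z(-3, 0)*(-46) = ((-⅖ + 0)/(50 - 3))*(-46) = (-⅖/47)*(-46) = ((1/47)*(-⅖))*(-46) = -2/235*(-46) = 92/235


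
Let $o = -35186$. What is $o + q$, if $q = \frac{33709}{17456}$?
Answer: $- \frac{614173107}{17456} \approx -35184.0$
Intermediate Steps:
$q = \frac{33709}{17456}$ ($q = 33709 \cdot \frac{1}{17456} = \frac{33709}{17456} \approx 1.9311$)
$o + q = -35186 + \frac{33709}{17456} = - \frac{614173107}{17456}$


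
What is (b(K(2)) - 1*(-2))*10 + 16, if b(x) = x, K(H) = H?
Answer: 56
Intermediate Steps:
(b(K(2)) - 1*(-2))*10 + 16 = (2 - 1*(-2))*10 + 16 = (2 + 2)*10 + 16 = 4*10 + 16 = 40 + 16 = 56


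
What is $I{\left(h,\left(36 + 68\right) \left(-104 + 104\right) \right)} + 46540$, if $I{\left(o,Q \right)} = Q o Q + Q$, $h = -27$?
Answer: $46540$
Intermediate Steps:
$I{\left(o,Q \right)} = Q + o Q^{2}$ ($I{\left(o,Q \right)} = o Q^{2} + Q = Q + o Q^{2}$)
$I{\left(h,\left(36 + 68\right) \left(-104 + 104\right) \right)} + 46540 = \left(36 + 68\right) \left(-104 + 104\right) \left(1 + \left(36 + 68\right) \left(-104 + 104\right) \left(-27\right)\right) + 46540 = 104 \cdot 0 \left(1 + 104 \cdot 0 \left(-27\right)\right) + 46540 = 0 \left(1 + 0 \left(-27\right)\right) + 46540 = 0 \left(1 + 0\right) + 46540 = 0 \cdot 1 + 46540 = 0 + 46540 = 46540$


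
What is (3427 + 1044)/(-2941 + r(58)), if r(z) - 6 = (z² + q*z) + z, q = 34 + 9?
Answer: 4471/2981 ≈ 1.4998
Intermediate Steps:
q = 43
r(z) = 6 + z² + 44*z (r(z) = 6 + ((z² + 43*z) + z) = 6 + (z² + 44*z) = 6 + z² + 44*z)
(3427 + 1044)/(-2941 + r(58)) = (3427 + 1044)/(-2941 + (6 + 58² + 44*58)) = 4471/(-2941 + (6 + 3364 + 2552)) = 4471/(-2941 + 5922) = 4471/2981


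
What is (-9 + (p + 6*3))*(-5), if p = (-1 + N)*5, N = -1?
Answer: 5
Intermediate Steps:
p = -10 (p = (-1 - 1)*5 = -2*5 = -10)
(-9 + (p + 6*3))*(-5) = (-9 + (-10 + 6*3))*(-5) = (-9 + (-10 + 18))*(-5) = (-9 + 8)*(-5) = -1*(-5) = 5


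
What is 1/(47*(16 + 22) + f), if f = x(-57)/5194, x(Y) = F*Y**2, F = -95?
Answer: 5194/8967829 ≈ 0.00057918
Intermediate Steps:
x(Y) = -95*Y**2
f = -308655/5194 (f = -95*(-57)**2/5194 = -95*3249*(1/5194) = -308655*1/5194 = -308655/5194 ≈ -59.425)
1/(47*(16 + 22) + f) = 1/(47*(16 + 22) - 308655/5194) = 1/(47*38 - 308655/5194) = 1/(1786 - 308655/5194) = 1/(8967829/5194) = 5194/8967829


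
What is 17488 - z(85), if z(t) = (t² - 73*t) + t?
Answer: 16383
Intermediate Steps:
z(t) = t² - 72*t
17488 - z(85) = 17488 - 85*(-72 + 85) = 17488 - 85*13 = 17488 - 1*1105 = 17488 - 1105 = 16383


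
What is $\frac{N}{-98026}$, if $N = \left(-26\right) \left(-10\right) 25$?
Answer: $- \frac{3250}{49013} \approx -0.066309$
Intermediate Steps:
$N = 6500$ ($N = 260 \cdot 25 = 6500$)
$\frac{N}{-98026} = \frac{6500}{-98026} = 6500 \left(- \frac{1}{98026}\right) = - \frac{3250}{49013}$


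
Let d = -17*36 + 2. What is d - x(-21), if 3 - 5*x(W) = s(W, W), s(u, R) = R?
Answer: -3074/5 ≈ -614.80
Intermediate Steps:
x(W) = ⅗ - W/5
d = -610 (d = -612 + 2 = -610)
d - x(-21) = -610 - (⅗ - ⅕*(-21)) = -610 - (⅗ + 21/5) = -610 - 1*24/5 = -610 - 24/5 = -3074/5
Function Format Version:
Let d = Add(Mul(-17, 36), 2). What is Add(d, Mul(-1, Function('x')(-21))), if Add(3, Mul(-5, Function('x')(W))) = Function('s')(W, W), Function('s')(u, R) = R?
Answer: Rational(-3074, 5) ≈ -614.80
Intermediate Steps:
Function('x')(W) = Add(Rational(3, 5), Mul(Rational(-1, 5), W))
d = -610 (d = Add(-612, 2) = -610)
Add(d, Mul(-1, Function('x')(-21))) = Add(-610, Mul(-1, Add(Rational(3, 5), Mul(Rational(-1, 5), -21)))) = Add(-610, Mul(-1, Add(Rational(3, 5), Rational(21, 5)))) = Add(-610, Mul(-1, Rational(24, 5))) = Add(-610, Rational(-24, 5)) = Rational(-3074, 5)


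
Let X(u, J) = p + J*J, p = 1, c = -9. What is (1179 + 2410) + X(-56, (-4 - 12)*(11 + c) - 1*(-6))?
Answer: 4266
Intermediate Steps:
X(u, J) = 1 + J² (X(u, J) = 1 + J*J = 1 + J²)
(1179 + 2410) + X(-56, (-4 - 12)*(11 + c) - 1*(-6)) = (1179 + 2410) + (1 + ((-4 - 12)*(11 - 9) - 1*(-6))²) = 3589 + (1 + (-16*2 + 6)²) = 3589 + (1 + (-32 + 6)²) = 3589 + (1 + (-26)²) = 3589 + (1 + 676) = 3589 + 677 = 4266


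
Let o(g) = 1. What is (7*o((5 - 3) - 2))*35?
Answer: 245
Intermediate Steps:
(7*o((5 - 3) - 2))*35 = (7*1)*35 = 7*35 = 245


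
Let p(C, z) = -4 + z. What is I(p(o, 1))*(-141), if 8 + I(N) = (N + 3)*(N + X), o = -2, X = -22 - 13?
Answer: 1128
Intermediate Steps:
X = -35
I(N) = -8 + (-35 + N)*(3 + N) (I(N) = -8 + (N + 3)*(N - 35) = -8 + (3 + N)*(-35 + N) = -8 + (-35 + N)*(3 + N))
I(p(o, 1))*(-141) = (-113 + (-4 + 1)² - 32*(-4 + 1))*(-141) = (-113 + (-3)² - 32*(-3))*(-141) = (-113 + 9 + 96)*(-141) = -8*(-141) = 1128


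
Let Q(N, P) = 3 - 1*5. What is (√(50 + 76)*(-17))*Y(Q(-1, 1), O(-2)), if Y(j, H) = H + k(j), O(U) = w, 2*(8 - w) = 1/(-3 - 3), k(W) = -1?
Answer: -1445*√14/4 ≈ -1351.7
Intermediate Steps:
Q(N, P) = -2 (Q(N, P) = 3 - 5 = -2)
w = 97/12 (w = 8 - 1/(2*(-3 - 3)) = 8 - ½/(-6) = 8 - ½*(-⅙) = 8 + 1/12 = 97/12 ≈ 8.0833)
O(U) = 97/12
Y(j, H) = -1 + H (Y(j, H) = H - 1 = -1 + H)
(√(50 + 76)*(-17))*Y(Q(-1, 1), O(-2)) = (√(50 + 76)*(-17))*(-1 + 97/12) = (√126*(-17))*(85/12) = ((3*√14)*(-17))*(85/12) = -51*√14*(85/12) = -1445*√14/4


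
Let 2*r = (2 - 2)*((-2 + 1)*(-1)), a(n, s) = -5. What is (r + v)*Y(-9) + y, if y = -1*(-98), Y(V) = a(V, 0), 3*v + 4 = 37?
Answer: 43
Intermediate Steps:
v = 11 (v = -4/3 + (⅓)*37 = -4/3 + 37/3 = 11)
Y(V) = -5
r = 0 (r = ((2 - 2)*((-2 + 1)*(-1)))/2 = (0*(-1*(-1)))/2 = (0*1)/2 = (½)*0 = 0)
y = 98
(r + v)*Y(-9) + y = (0 + 11)*(-5) + 98 = 11*(-5) + 98 = -55 + 98 = 43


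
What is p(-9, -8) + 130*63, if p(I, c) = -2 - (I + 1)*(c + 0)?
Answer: 8124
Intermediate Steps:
p(I, c) = -2 - c*(1 + I) (p(I, c) = -2 - (1 + I)*c = -2 - c*(1 + I))
p(-9, -8) + 130*63 = (-2 - 1*(-8) - 1*(-9)*(-8)) + 130*63 = (-2 + 8 - 72) + 8190 = -66 + 8190 = 8124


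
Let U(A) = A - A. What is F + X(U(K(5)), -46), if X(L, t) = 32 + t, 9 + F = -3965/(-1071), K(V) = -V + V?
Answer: -20668/1071 ≈ -19.298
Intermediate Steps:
K(V) = 0
U(A) = 0
F = -5674/1071 (F = -9 - 3965/(-1071) = -9 - 3965*(-1/1071) = -9 + 3965/1071 = -5674/1071 ≈ -5.2979)
F + X(U(K(5)), -46) = -5674/1071 + (32 - 46) = -5674/1071 - 14 = -20668/1071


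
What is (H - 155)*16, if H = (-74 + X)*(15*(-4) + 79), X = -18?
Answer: -30448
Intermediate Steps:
H = -1748 (H = (-74 - 18)*(15*(-4) + 79) = -92*(-60 + 79) = -92*19 = -1748)
(H - 155)*16 = (-1748 - 155)*16 = -1903*16 = -30448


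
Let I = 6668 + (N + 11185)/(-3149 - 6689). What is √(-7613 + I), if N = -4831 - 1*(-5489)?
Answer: I*√91579512014/9838 ≈ 30.76*I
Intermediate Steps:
N = 658 (N = -4831 + 5489 = 658)
I = 65587941/9838 (I = 6668 + (658 + 11185)/(-3149 - 6689) = 6668 + 11843/(-9838) = 6668 + 11843*(-1/9838) = 6668 - 11843/9838 = 65587941/9838 ≈ 6666.8)
√(-7613 + I) = √(-7613 + 65587941/9838) = √(-9308753/9838) = I*√91579512014/9838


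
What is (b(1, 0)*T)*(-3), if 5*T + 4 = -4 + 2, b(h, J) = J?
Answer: 0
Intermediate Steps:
T = -6/5 (T = -4/5 + (-4 + 2)/5 = -4/5 + (1/5)*(-2) = -4/5 - 2/5 = -6/5 ≈ -1.2000)
(b(1, 0)*T)*(-3) = (0*(-6/5))*(-3) = 0*(-3) = 0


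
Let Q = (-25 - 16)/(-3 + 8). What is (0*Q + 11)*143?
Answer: 1573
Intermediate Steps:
Q = -41/5 ≈ -8.2000
(0*Q + 11)*143 = (0*(-41/5) + 11)*143 = (0 + 11)*143 = 11*143 = 1573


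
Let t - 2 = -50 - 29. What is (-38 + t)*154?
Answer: -17710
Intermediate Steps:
t = -77 (t = 2 + (-50 - 29) = 2 - 79 = -77)
(-38 + t)*154 = (-38 - 77)*154 = -115*154 = -17710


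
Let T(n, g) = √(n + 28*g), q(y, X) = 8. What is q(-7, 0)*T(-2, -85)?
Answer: 8*I*√2382 ≈ 390.45*I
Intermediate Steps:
q(-7, 0)*T(-2, -85) = 8*√(-2 + 28*(-85)) = 8*√(-2 - 2380) = 8*√(-2382) = 8*(I*√2382) = 8*I*√2382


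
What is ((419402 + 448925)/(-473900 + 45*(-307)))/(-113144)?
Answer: 868327/55182025960 ≈ 1.5736e-5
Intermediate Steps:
((419402 + 448925)/(-473900 + 45*(-307)))/(-113144) = (868327/(-473900 - 13815))*(-1/113144) = (868327/(-487715))*(-1/113144) = (868327*(-1/487715))*(-1/113144) = -868327/487715*(-1/113144) = 868327/55182025960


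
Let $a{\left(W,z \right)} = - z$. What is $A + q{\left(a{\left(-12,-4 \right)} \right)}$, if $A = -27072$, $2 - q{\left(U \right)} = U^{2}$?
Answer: $-27086$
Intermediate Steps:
$q{\left(U \right)} = 2 - U^{2}$
$A + q{\left(a{\left(-12,-4 \right)} \right)} = -27072 + \left(2 - \left(\left(-1\right) \left(-4\right)\right)^{2}\right) = -27072 + \left(2 - 4^{2}\right) = -27072 + \left(2 - 16\right) = -27072 - 14 = -27086$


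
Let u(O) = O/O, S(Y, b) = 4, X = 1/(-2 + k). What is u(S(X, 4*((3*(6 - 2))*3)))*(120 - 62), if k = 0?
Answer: 58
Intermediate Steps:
X = -1/2 (X = 1/(-2 + 0) = 1/(-2) = -1/2 ≈ -0.50000)
u(O) = 1
u(S(X, 4*((3*(6 - 2))*3)))*(120 - 62) = 1*(120 - 62) = 1*58 = 58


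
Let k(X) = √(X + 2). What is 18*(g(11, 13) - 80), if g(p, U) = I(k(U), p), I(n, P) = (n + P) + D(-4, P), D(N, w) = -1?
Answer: -1260 + 18*√15 ≈ -1190.3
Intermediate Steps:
k(X) = √(2 + X)
I(n, P) = -1 + P + n (I(n, P) = (n + P) - 1 = (P + n) - 1 = -1 + P + n)
g(p, U) = -1 + p + √(2 + U)
18*(g(11, 13) - 80) = 18*((-1 + 11 + √(2 + 13)) - 80) = 18*((-1 + 11 + √15) - 80) = 18*((10 + √15) - 80) = 18*(-70 + √15) = -1260 + 18*√15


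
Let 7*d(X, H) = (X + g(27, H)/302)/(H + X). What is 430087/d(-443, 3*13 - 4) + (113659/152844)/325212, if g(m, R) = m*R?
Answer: 18438959853638964712051/6603088123658448 ≈ 2.7925e+6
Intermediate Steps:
g(m, R) = R*m
d(X, H) = (X + 27*H/302)/(7*(H + X)) (d(X, H) = ((X + (H*27)/302)/(H + X))/7 = ((X + (27*H)*(1/302))/(H + X))/7 = ((X + 27*H/302)/(H + X))/7 = (X + 27*H/302)/(7*(H + X)))
430087/d(-443, 3*13 - 4) + (113659/152844)/325212 = 430087/((((1/7)*(-443) + 27*(3*13 - 4)/2114)/((3*13 - 4) - 443))) + (113659/152844)/325212 = 430087/(((-443/7 + 27*(39 - 4)/2114)/((39 - 4) - 443))) + (113659*(1/152844))*(1/325212) = 430087/(((-443/7 + (27/2114)*35)/(35 - 443))) + (113659/152844)*(1/325212) = 430087/(((-443/7 + 135/302)/(-408))) + 113659/49706702928 = 430087/((-1/408*(-132841/2114))) + 113659/49706702928 = 430087/(132841/862512) + 113659/49706702928 = 430087*(862512/132841) + 113659/49706702928 = 370955198544/132841 + 113659/49706702928 = 18438959853638964712051/6603088123658448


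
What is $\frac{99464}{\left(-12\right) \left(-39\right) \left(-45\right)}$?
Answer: $- \frac{24866}{5265} \approx -4.7229$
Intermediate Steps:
$\frac{99464}{\left(-12\right) \left(-39\right) \left(-45\right)} = \frac{99464}{468 \left(-45\right)} = \frac{99464}{-21060} = 99464 \left(- \frac{1}{21060}\right) = - \frac{24866}{5265}$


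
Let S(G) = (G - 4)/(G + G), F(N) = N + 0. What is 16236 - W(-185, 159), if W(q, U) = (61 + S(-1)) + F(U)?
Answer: 32027/2 ≈ 16014.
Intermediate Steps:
F(N) = N
S(G) = (-4 + G)/(2*G) (S(G) = (-4 + G)/((2*G)) = (-4 + G)*(1/(2*G)) = (-4 + G)/(2*G))
W(q, U) = 127/2 + U (W(q, U) = (61 + (1/2)*(-4 - 1)/(-1)) + U = (61 + (1/2)*(-1)*(-5)) + U = (61 + 5/2) + U = 127/2 + U)
16236 - W(-185, 159) = 16236 - (127/2 + 159) = 16236 - 1*445/2 = 16236 - 445/2 = 32027/2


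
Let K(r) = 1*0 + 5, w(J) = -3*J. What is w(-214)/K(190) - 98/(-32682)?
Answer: 10491167/81705 ≈ 128.40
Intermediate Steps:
K(r) = 5 (K(r) = 0 + 5 = 5)
w(-214)/K(190) - 98/(-32682) = -3*(-214)/5 - 98/(-32682) = 642*(1/5) - 98*(-1/32682) = 642/5 + 49/16341 = 10491167/81705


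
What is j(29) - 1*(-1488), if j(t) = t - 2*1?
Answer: 1515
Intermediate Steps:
j(t) = -2 + t (j(t) = t - 2 = -2 + t)
j(29) - 1*(-1488) = (-2 + 29) - 1*(-1488) = 27 + 1488 = 1515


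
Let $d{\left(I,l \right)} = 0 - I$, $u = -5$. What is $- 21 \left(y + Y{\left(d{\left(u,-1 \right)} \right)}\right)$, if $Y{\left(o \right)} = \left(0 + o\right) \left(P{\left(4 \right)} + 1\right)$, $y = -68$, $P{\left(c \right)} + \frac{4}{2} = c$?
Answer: $1113$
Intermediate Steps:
$P{\left(c \right)} = -2 + c$
$d{\left(I,l \right)} = - I$
$Y{\left(o \right)} = 3 o$ ($Y{\left(o \right)} = \left(0 + o\right) \left(\left(-2 + 4\right) + 1\right) = o \left(2 + 1\right) = o 3 = 3 o$)
$- 21 \left(y + Y{\left(d{\left(u,-1 \right)} \right)}\right) = - 21 \left(-68 + 3 \left(\left(-1\right) \left(-5\right)\right)\right) = - 21 \left(-68 + 3 \cdot 5\right) = - 21 \left(-68 + 15\right) = \left(-21\right) \left(-53\right) = 1113$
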